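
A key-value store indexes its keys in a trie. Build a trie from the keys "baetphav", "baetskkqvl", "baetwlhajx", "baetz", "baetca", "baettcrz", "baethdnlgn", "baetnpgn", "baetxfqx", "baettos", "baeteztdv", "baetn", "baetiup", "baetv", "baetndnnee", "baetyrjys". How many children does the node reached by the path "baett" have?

2

The children of the "baett" node are the distinct next characters among strings starting with "baett".
Distinct next characters after "baett": c, o.
That node has 2 child edges.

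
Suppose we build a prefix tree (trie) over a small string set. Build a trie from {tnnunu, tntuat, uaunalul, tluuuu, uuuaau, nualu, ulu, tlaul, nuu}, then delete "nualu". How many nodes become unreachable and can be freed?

3

A node on "nualu"'s path can go only if nothing else ends at it or branches off below it.
The suffix "alu" (3 nodes) is used only by "nualu"; the node for "nu" still has the child "u", so pruning stops there.
Nodes removed: 3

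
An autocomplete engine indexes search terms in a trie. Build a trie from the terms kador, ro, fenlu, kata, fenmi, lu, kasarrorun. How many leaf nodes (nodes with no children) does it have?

Leaves are exactly the stored words that no other stored word extends.
Those words: "fenlu", "fenmi", "kador", "kasarrorun", "kata", "lu", "ro"
Leaf count: 7

7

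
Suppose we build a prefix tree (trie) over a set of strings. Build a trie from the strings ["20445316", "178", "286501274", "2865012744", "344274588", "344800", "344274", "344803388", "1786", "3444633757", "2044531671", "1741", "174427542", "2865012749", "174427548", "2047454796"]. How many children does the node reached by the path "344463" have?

1

Follow the path "344463" to its node, then look at its outgoing edges.
Characters that immediately follow "344463" among the stored strings: {3}.
That node has 1 child edge.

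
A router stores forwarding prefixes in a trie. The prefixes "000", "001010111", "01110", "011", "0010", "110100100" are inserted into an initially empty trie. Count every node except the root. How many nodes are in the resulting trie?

Count nodes per top-level branch (shared prefixes stored once):
  '0'-branch (000, 0010, 001010111, 011, 01110): 14 nodes
  '1'-branch (110100100): 9 nodes
Sum: 23

23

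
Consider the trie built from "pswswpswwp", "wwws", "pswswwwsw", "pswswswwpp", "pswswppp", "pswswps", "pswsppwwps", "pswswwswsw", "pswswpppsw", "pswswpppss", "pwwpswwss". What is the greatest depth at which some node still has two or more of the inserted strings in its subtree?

9

The deepest shared node is where two words last agree before diverging.
"pswswpppss" and "pswswpppsw" agree on "pswswppps" (9 characters) before diverging; nothing deeper is shared.
Longest shared-prefix length: 9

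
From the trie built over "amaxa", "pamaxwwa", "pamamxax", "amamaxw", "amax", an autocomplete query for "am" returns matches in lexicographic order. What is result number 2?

Words with prefix "am", in lexicographic order: "amamaxw", "amax", "amaxa"
The 2nd is amax.

amax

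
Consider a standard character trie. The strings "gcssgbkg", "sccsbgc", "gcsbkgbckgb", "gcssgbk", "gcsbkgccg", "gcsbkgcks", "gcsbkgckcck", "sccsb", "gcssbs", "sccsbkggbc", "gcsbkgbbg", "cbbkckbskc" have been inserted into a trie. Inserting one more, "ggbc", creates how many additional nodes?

"g" is already a path in the trie; the remaining "gbc" must be added.
New nodes needed: |"ggbc"| − 1 = 4 − 1 = 3.

3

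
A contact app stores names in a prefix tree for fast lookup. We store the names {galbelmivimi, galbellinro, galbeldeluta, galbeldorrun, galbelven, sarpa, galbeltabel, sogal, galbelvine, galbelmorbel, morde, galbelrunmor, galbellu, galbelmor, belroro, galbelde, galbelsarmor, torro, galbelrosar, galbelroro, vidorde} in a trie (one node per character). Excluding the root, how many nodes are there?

96

Insert word by word; a character creates a node only if that edge doesn't already exist:
  "galbelmivimi" → 12 new (g, a, l, b, e, l, m, i, v, i, m, i)
  "galbellinro" → prefix "galbel" already present; 5 new (l, i, n, r, o)
  "galbeldeluta" → prefix "galbel" already present; 6 new (d, e, l, u, t, a)
  "galbeldorrun" → prefix "galbeld" already present; 5 new (o, r, r, u, n)
  "galbelven" → prefix "galbel" already present; 3 new (v, e, n)
  "sarpa" → 5 new (s, a, r, p, a)
  "galbeltabel" → prefix "galbel" already present; 5 new (t, a, b, e, l)
  "sogal" → prefix "s" already present; 4 new (o, g, a, l)
  "galbelvine" → prefix "galbelv" already present; 3 new (i, n, e)
  "galbelmorbel" → prefix "galbelm" already present; 5 new (o, r, b, e, l)
  "morde" → 5 new (m, o, r, d, e)
  "galbelrunmor" → prefix "galbel" already present; 6 new (r, u, n, m, o, r)
  "galbellu" → prefix "galbell" already present; 1 new (u)
  "galbelmor" → prefix "galbelmor" already present; 0 new (none)
  "belroro" → 7 new (b, e, l, r, o, r, o)
  "galbelde" → prefix "galbelde" already present; 0 new (none)
  "galbelsarmor" → prefix "galbel" already present; 6 new (s, a, r, m, o, r)
  "torro" → 5 new (t, o, r, r, o)
  "galbelrosar" → prefix "galbelr" already present; 4 new (o, s, a, r)
  "galbelroro" → prefix "galbelro" already present; 2 new (r, o)
  "vidorde" → 7 new (v, i, d, o, r, d, e)
Total nodes = 12 + 5 + 6 + 5 + 3 + 5 + 5 + 4 + 3 + 5 + 5 + 6 + 1 + 0 + 7 + 0 + 6 + 5 + 4 + 2 + 7 = 96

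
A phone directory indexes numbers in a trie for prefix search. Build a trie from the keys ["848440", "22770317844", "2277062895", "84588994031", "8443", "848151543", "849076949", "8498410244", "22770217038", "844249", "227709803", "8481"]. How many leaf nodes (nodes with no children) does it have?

A leaf is a node with no children — equivalently, the end of a word that is not a proper prefix of any other stored word.
Those words: "22770217038", "22770317844", "2277062895", "227709803", "844249", "8443", "84588994031", "848151543", "848440", "849076949", "8498410244"
Leaf count: 11

11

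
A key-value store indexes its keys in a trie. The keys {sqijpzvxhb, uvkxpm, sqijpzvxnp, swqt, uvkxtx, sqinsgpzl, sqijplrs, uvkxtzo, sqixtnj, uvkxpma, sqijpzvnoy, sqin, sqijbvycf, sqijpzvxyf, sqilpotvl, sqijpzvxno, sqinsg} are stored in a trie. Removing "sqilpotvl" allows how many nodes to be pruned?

A node on "sqilpotvl"'s path can go only if nothing else ends at it or branches off below it.
The suffix "lpotvl" (6 nodes) is used only by "sqilpotvl"; the node for "sqi" still has the child "j", so pruning stops there.
Nodes removed: 6

6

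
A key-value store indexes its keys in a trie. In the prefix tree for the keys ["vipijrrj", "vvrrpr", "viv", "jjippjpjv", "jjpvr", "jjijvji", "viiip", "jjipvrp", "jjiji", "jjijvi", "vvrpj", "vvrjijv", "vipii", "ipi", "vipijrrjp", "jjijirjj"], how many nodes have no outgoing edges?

14

A leaf is a node with no children — equivalently, the end of a word that is not a proper prefix of any other stored word.
Those words: "ipi", "jjijirjj", "jjijvi", "jjijvji", "jjippjpjv", "jjipvrp", "jjpvr", "viiip", "vipii", "vipijrrjp", "viv", "vvrjijv", "vvrpj", "vvrrpr"
Leaf count: 14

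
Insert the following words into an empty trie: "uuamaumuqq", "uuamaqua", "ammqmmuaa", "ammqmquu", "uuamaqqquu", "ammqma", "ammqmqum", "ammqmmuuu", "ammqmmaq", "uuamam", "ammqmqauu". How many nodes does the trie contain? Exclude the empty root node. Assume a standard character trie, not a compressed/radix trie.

39

Count nodes per top-level branch (shared prefixes stored once):
  'a'-branch (ammqma, ammqmmaq, ammqmmuaa, ammqmmuuu, ammqmqauu, ammqmqum, ammqmquu): 21 nodes
  'u'-branch (uuamam, uuamaqqquu, uuamaqua, uuamaumuqq): 18 nodes
Sum: 39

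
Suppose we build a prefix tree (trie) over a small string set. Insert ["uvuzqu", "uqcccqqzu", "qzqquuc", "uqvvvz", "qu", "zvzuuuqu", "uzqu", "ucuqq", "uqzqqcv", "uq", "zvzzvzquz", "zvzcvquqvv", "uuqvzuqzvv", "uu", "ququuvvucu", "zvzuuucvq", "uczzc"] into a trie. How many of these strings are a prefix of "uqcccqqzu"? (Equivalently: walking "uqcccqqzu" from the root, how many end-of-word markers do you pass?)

Traverse "uqcccqqzu" character by character; count nodes along the way that are marked as word ends.
Prefixes of the query that are stored words: "uq", "uqcccqqzu"
Count: 2

2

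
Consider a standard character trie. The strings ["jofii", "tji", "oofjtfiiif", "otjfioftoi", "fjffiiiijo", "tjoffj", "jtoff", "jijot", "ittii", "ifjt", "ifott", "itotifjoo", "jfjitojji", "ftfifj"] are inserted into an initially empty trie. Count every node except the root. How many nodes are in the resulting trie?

For each word, the new-node count is its length minus the longest prefix already in the trie:
  "jofii" → 5 new (j, o, f, i, i)
  "tji" → 3 new (t, j, i)
  "oofjtfiiif" → 10 new (o, o, f, j, t, f, i, i, i, f)
  "otjfioftoi" → prefix "o" already present; 9 new (t, j, f, i, o, f, t, o, i)
  "fjffiiiijo" → 10 new (f, j, f, f, i, i, i, i, j, o)
  "tjoffj" → prefix "tj" already present; 4 new (o, f, f, j)
  "jtoff" → prefix "j" already present; 4 new (t, o, f, f)
  "jijot" → prefix "j" already present; 4 new (i, j, o, t)
  "ittii" → 5 new (i, t, t, i, i)
  "ifjt" → prefix "i" already present; 3 new (f, j, t)
  "ifott" → prefix "if" already present; 3 new (o, t, t)
  "itotifjoo" → prefix "it" already present; 7 new (o, t, i, f, j, o, o)
  "jfjitojji" → prefix "j" already present; 8 new (f, j, i, t, o, j, j, i)
  "ftfifj" → prefix "f" already present; 5 new (t, f, i, f, j)
Total nodes = 5 + 3 + 10 + 9 + 10 + 4 + 4 + 4 + 5 + 3 + 3 + 7 + 8 + 5 = 80

80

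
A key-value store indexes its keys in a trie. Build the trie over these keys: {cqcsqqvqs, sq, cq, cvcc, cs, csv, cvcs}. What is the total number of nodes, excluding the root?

Count nodes per top-level branch (shared prefixes stored once):
  'c'-branch (cq, cqcsqqvqs, cs, csv, cvcc, cvcs): 15 nodes
  's'-branch (sq): 2 nodes
Sum: 17

17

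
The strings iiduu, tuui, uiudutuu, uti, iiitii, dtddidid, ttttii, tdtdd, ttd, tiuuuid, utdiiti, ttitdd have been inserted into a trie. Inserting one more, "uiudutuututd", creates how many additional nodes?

"uiudutuu" is already a path in the trie; the remaining "tutd" must be added.
Each of the 4 remaining characters creates one node.

4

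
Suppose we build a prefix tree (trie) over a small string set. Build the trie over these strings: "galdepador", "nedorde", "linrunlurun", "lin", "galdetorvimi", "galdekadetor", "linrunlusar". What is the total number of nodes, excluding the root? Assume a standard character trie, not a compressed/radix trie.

45

Insert word by word; a character creates a node only if that edge doesn't already exist:
  "galdepador" → 10 new (g, a, l, d, e, p, a, d, o, r)
  "nedorde" → 7 new (n, e, d, o, r, d, e)
  "linrunlurun" → 11 new (l, i, n, r, u, n, l, u, r, u, n)
  "lin" → prefix "lin" already present; 0 new (none)
  "galdetorvimi" → prefix "galde" already present; 7 new (t, o, r, v, i, m, i)
  "galdekadetor" → prefix "galde" already present; 7 new (k, a, d, e, t, o, r)
  "linrunlusar" → prefix "linrunlu" already present; 3 new (s, a, r)
Total nodes = 10 + 7 + 11 + 0 + 7 + 7 + 3 = 45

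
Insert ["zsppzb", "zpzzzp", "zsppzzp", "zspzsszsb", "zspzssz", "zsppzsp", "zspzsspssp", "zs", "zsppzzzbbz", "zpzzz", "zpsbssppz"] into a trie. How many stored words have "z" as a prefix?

Traverse to the node for "z", then collect every word in that subtree.
Words under "z": zpsbssppz, zpzzz, zpzzzp, zs, zsppzb, zsppzsp, zsppzzp, zsppzzzbbz, zspzsspssp, zspzssz, zspzsszsb
Count: 11

11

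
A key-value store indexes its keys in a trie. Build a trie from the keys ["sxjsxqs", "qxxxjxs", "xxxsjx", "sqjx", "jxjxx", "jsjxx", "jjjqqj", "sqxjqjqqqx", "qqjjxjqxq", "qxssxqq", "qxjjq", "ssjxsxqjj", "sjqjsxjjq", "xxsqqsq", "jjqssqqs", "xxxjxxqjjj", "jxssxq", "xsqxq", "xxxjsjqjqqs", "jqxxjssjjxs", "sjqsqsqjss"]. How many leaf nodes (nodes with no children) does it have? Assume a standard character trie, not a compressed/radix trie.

A leaf is a node with no children — equivalently, the end of a word that is not a proper prefix of any other stored word.
Those words: "jjjqqj", "jjqssqqs", "jqxxjssjjxs", "jsjxx", "jxjxx", "jxssxq", "qqjjxjqxq", "qxjjq", "qxssxqq", "qxxxjxs", "sjqjsxjjq", "sjqsqsqjss", "sqjx", "sqxjqjqqqx", "ssjxsxqjj", "sxjsxqs", "xsqxq", "xxsqqsq", "xxxjsjqjqqs", "xxxjxxqjjj", "xxxsjx"
Leaf count: 21

21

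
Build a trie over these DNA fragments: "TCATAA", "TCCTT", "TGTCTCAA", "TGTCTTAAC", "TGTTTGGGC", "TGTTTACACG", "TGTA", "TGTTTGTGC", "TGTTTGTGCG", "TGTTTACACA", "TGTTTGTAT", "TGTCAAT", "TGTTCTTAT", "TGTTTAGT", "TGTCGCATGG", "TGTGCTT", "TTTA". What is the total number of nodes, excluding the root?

62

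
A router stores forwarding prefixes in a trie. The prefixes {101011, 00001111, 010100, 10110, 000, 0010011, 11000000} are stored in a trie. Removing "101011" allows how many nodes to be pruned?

3

After clearing the end-marker at "101011", prune upward until reaching a node still needed by another word.
The suffix "011" (3 nodes) is used only by "101011"; the node for "101" still has the child "1", so pruning stops there.
Nodes removed: 3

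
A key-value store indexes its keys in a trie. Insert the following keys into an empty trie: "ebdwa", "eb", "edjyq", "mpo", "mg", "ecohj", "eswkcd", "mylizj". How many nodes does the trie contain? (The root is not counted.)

27

Count nodes per top-level branch (shared prefixes stored once):
  'e'-branch (eb, ebdwa, ecohj, edjyq, eswkcd): 18 nodes
  'm'-branch (mg, mpo, mylizj): 9 nodes
Sum: 27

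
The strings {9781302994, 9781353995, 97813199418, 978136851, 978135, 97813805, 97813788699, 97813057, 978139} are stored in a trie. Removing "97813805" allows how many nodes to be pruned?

3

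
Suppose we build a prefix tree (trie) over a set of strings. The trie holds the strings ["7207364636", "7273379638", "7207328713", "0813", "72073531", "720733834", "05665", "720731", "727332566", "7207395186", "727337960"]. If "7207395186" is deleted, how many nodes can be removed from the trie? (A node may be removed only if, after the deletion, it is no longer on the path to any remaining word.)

A node on "7207395186"'s path can go only if nothing else ends at it or branches off below it.
The suffix "95186" (5 nodes) is used only by "7207395186"; the node for "72073" still has the child "6", so pruning stops there.
Nodes removed: 5

5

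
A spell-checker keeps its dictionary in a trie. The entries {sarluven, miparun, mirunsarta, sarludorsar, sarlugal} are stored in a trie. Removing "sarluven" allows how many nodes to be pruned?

3

A node on "sarluven"'s path can go only if nothing else ends at it or branches off below it.
The suffix "ven" (3 nodes) is used only by "sarluven"; the node for "sarlu" still has the child "d", so pruning stops there.
Nodes removed: 3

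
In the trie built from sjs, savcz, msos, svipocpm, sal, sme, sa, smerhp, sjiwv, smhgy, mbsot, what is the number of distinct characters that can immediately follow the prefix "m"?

Walk "m" from the root, arriving at one node.
Characters that immediately follow "m" among the stored strings: {b, s}.
That node has 2 child edges.

2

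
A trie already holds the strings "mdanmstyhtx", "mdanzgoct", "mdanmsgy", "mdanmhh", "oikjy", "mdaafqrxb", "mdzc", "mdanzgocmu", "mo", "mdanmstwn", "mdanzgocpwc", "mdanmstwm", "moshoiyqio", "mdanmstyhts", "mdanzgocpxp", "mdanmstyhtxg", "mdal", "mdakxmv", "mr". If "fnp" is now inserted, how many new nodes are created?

3

Nothing in the trie begins with "f"; the whole of "fnp" is new.
3 − 0 = 3 new nodes.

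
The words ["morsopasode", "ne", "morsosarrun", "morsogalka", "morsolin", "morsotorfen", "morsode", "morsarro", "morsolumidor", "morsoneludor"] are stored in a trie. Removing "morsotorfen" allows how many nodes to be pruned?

After clearing the end-marker at "morsotorfen", prune upward until reaching a node still needed by another word.
The suffix "torfen" (6 nodes) is used only by "morsotorfen"; the node for "morso" still has the child "p", so pruning stops there.
Nodes removed: 6

6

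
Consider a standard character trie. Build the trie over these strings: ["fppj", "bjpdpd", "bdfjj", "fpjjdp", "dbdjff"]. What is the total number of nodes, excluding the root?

24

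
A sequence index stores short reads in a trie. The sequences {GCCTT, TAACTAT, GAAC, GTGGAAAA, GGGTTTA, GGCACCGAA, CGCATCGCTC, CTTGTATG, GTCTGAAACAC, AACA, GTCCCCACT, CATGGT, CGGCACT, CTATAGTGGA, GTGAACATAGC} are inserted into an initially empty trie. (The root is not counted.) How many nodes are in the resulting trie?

97

Trace insertions, counting only characters that open a new branch:
  "GCCTT" → 5 new (G, C, C, T, T)
  "TAACTAT" → 7 new (T, A, A, C, T, A, T)
  "GAAC" → prefix "G" already present; 3 new (A, A, C)
  "GTGGAAAA" → prefix "G" already present; 7 new (T, G, G, A, A, A, A)
  "GGGTTTA" → prefix "G" already present; 6 new (G, G, T, T, T, A)
  "GGCACCGAA" → prefix "GG" already present; 7 new (C, A, C, C, G, A, A)
  "CGCATCGCTC" → 10 new (C, G, C, A, T, C, G, C, T, C)
  "CTTGTATG" → prefix "C" already present; 7 new (T, T, G, T, A, T, G)
  "GTCTGAAACAC" → prefix "GT" already present; 9 new (C, T, G, A, A, A, C, A, C)
  "AACA" → 4 new (A, A, C, A)
  "GTCCCCACT" → prefix "GTC" already present; 6 new (C, C, C, A, C, T)
  "CATGGT" → prefix "C" already present; 5 new (A, T, G, G, T)
  "CGGCACT" → prefix "CG" already present; 5 new (G, C, A, C, T)
  "CTATAGTGGA" → prefix "CT" already present; 8 new (A, T, A, G, T, G, G, A)
  "GTGAACATAGC" → prefix "GTG" already present; 8 new (A, A, C, A, T, A, G, C)
Total nodes = 5 + 7 + 3 + 7 + 6 + 7 + 10 + 7 + 9 + 4 + 6 + 5 + 5 + 8 + 8 = 97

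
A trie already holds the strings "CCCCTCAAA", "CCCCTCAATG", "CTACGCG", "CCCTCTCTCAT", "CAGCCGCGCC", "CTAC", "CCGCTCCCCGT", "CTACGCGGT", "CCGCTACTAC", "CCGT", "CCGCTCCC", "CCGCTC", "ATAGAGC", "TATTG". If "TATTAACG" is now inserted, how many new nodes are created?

"TATT" is already a path in the trie; the remaining "AACG" must be added.
Each of the 4 remaining characters creates one node.

4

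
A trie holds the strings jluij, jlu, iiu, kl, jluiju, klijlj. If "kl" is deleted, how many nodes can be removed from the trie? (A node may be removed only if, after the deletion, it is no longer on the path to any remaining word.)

After clearing the end-marker at "kl", prune upward until reaching a node still needed by another word.
Every node on "kl" is still needed (e.g. by "klijlj"), so nothing is freed.
Nodes removed: 0

0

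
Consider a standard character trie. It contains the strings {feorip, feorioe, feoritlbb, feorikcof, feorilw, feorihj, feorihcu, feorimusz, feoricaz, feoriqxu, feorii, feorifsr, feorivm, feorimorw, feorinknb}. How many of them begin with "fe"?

Walk to "fe"; the words in its subtree are exactly those with that prefix.
Matches: "feoricaz", "feorifsr", "feorihcu", "feorihj", "feorii", "feorikcof", "feorilw", "feorimorw", "feorimusz", "feorinknb", "feorioe", "feorip", "feoriqxu", "feoritlbb", "feorivm"
Count: 15

15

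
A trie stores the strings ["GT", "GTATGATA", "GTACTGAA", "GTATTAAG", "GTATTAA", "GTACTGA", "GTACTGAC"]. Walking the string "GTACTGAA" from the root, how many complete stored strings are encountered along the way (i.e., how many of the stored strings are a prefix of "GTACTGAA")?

Traverse "GTACTGAA" character by character; count nodes along the way that are marked as word ends.
Prefixes of the query that are stored words: "GT", "GTACTGA", "GTACTGAA"
Count: 3

3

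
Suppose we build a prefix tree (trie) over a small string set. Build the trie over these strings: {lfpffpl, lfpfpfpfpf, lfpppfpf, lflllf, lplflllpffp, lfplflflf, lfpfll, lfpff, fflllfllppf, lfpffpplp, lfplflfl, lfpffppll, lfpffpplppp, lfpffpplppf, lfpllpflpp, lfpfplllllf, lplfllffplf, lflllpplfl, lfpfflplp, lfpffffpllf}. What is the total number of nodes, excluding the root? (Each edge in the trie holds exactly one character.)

For each word, the new-node count is its length minus the longest prefix already in the trie:
  "lfpffpl" → 7 new (l, f, p, f, f, p, l)
  "lfpfpfpfpf" → prefix "lfpf" already present; 6 new (p, f, p, f, p, f)
  "lfpppfpf" → prefix "lfp" already present; 5 new (p, p, f, p, f)
  "lflllf" → prefix "lf" already present; 4 new (l, l, l, f)
  "lplflllpffp" → prefix "l" already present; 10 new (p, l, f, l, l, l, p, f, f, p)
  "lfplflflf" → prefix "lfp" already present; 6 new (l, f, l, f, l, f)
  "lfpfll" → prefix "lfpf" already present; 2 new (l, l)
  "lfpff" → prefix "lfpff" already present; 0 new (none)
  "fflllfllppf" → 11 new (f, f, l, l, l, f, l, l, p, p, f)
  "lfpffpplp" → prefix "lfpffp" already present; 3 new (p, l, p)
  "lfplflfl" → prefix "lfplflfl" already present; 0 new (none)
  "lfpffppll" → prefix "lfpffppl" already present; 1 new (l)
  "lfpffpplppp" → prefix "lfpffpplp" already present; 2 new (p, p)
  "lfpffpplppf" → prefix "lfpffpplpp" already present; 1 new (f)
  "lfpllpflpp" → prefix "lfpl" already present; 6 new (l, p, f, l, p, p)
  "lfpfplllllf" → prefix "lfpfp" already present; 6 new (l, l, l, l, l, f)
  "lplfllffplf" → prefix "lplfll" already present; 5 new (f, f, p, l, f)
  "lflllpplfl" → prefix "lflll" already present; 5 new (p, p, l, f, l)
  "lfpfflplp" → prefix "lfpff" already present; 4 new (l, p, l, p)
  "lfpffffpllf" → prefix "lfpff" already present; 6 new (f, f, p, l, l, f)
Total nodes = 7 + 6 + 5 + 4 + 10 + 6 + 2 + 0 + 11 + 3 + 0 + 1 + 2 + 1 + 6 + 6 + 5 + 5 + 4 + 6 = 90

90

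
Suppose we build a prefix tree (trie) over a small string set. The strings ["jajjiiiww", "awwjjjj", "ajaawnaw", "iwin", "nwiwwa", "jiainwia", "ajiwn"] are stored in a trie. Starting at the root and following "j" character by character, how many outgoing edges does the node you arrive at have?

2

The children of the "j" node are the distinct next characters among strings starting with "j".
Distinct next characters after "j": a, i.
That node has 2 child edges.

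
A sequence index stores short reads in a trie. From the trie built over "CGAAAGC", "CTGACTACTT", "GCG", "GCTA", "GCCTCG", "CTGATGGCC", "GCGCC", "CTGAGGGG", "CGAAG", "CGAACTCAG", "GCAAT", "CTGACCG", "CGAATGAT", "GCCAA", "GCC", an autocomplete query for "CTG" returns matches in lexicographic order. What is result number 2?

CTGACTACTT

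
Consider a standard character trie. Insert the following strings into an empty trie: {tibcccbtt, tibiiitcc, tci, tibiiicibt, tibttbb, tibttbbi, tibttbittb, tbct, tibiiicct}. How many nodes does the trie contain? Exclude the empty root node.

Insert word by word; a character creates a node only if that edge doesn't already exist:
  "tibcccbtt" → 9 new (t, i, b, c, c, c, b, t, t)
  "tibiiitcc" → prefix "tib" already present; 6 new (i, i, i, t, c, c)
  "tci" → prefix "t" already present; 2 new (c, i)
  "tibiiicibt" → prefix "tibiii" already present; 4 new (c, i, b, t)
  "tibttbb" → prefix "tib" already present; 4 new (t, t, b, b)
  "tibttbbi" → prefix "tibttbb" already present; 1 new (i)
  "tibttbittb" → prefix "tibttb" already present; 4 new (i, t, t, b)
  "tbct" → prefix "t" already present; 3 new (b, c, t)
  "tibiiicct" → prefix "tibiiic" already present; 2 new (c, t)
Total nodes = 9 + 6 + 2 + 4 + 4 + 1 + 4 + 3 + 2 = 35

35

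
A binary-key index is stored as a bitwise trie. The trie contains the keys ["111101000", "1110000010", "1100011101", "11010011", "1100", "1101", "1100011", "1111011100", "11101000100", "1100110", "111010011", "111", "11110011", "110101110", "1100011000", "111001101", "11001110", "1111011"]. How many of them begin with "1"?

18

Walk to "1"; the words in its subtree are exactly those with that prefix.
Matches: "1100", "1100011", "1100011000", "1100011101", "1100110", "11001110", "1101", "11010011", "110101110", "111", "1110000010", "111001101", "11101000100", "111010011", "11110011", "111101000", "1111011", "1111011100"
Count: 18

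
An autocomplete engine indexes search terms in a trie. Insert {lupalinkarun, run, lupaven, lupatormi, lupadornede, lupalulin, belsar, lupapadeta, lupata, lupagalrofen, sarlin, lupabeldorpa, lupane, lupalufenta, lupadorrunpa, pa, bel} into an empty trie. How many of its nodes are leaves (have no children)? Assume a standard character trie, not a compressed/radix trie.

16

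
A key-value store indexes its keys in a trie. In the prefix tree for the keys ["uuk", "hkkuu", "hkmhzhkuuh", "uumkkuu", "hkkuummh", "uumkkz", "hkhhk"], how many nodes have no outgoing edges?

6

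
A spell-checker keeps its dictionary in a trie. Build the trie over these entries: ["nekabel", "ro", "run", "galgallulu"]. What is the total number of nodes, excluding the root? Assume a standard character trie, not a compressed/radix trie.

21

Insert word by word; a character creates a node only if that edge doesn't already exist:
  "nekabel" → 7 new (n, e, k, a, b, e, l)
  "ro" → 2 new (r, o)
  "run" → prefix "r" already present; 2 new (u, n)
  "galgallulu" → 10 new (g, a, l, g, a, l, l, u, l, u)
Total nodes = 7 + 2 + 2 + 10 = 21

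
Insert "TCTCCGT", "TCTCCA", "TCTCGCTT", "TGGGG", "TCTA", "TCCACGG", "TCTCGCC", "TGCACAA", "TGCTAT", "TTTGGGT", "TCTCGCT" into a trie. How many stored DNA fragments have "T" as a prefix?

Walk to "T"; the words in its subtree are exactly those with that prefix.
Words under "T": TCCACGG, TCTA, TCTCCA, TCTCCGT, TCTCGCC, TCTCGCT, TCTCGCTT, TGCACAA, TGCTAT, TGGGG, TTTGGGT
Count: 11

11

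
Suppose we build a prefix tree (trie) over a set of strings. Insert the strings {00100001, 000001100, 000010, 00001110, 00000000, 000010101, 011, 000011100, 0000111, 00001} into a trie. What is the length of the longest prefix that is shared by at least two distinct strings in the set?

The deepest shared node is where two words last agree before diverging.
"00001110" and "000011100" agree on "00001110" (8 characters) before diverging; nothing deeper is shared.
Longest shared-prefix length: 8

8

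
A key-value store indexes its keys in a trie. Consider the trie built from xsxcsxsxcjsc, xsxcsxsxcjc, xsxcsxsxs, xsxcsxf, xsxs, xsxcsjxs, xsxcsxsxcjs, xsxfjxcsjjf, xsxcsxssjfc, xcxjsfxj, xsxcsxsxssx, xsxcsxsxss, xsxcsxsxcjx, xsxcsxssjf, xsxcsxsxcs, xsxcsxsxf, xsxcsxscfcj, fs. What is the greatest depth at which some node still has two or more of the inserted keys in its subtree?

The deepest shared node is where two words last agree before diverging.
"xsxcsxsxcjs" and "xsxcsxsxcjsc" agree on "xsxcsxsxcjs" (11 characters) before diverging; nothing deeper is shared.
Longest shared-prefix length: 11

11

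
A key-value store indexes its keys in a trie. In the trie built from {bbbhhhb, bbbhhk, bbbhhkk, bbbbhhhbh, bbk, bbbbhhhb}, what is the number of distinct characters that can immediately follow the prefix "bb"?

2

Walk "bb" from the root, arriving at one node.
Characters that immediately follow "bb" among the stored strings: {b, k}.
That node has 2 child edges.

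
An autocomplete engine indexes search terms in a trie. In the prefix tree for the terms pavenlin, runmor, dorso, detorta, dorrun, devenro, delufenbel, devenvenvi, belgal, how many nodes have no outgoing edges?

9

Leaves are exactly the stored words that no other stored word extends.
Those words: "belgal", "delufenbel", "detorta", "devenro", "devenvenvi", "dorrun", "dorso", "pavenlin", "runmor"
Leaf count: 9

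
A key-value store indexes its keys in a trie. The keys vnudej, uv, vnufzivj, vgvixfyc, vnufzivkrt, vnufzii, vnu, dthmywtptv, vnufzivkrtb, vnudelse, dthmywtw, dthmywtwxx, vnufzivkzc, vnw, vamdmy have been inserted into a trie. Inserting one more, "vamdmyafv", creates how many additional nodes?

3

"vamdmy" is already a path in the trie; the remaining "afv" must be added.
Each of the 3 remaining characters creates one node.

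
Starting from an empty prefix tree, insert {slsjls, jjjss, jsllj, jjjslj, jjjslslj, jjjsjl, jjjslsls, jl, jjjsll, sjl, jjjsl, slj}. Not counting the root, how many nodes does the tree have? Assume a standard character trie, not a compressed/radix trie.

Trace insertions, counting only characters that open a new branch:
  "slsjls" → 6 new (s, l, s, j, l, s)
  "jjjss" → 5 new (j, j, j, s, s)
  "jsllj" → prefix "j" already present; 4 new (s, l, l, j)
  "jjjslj" → prefix "jjjs" already present; 2 new (l, j)
  "jjjslslj" → prefix "jjjsl" already present; 3 new (s, l, j)
  "jjjsjl" → prefix "jjjs" already present; 2 new (j, l)
  "jjjslsls" → prefix "jjjslsl" already present; 1 new (s)
  "jl" → prefix "j" already present; 1 new (l)
  "jjjsll" → prefix "jjjsl" already present; 1 new (l)
  "sjl" → prefix "s" already present; 2 new (j, l)
  "jjjsl" → prefix "jjjsl" already present; 0 new (none)
  "slj" → prefix "sl" already present; 1 new (j)
Total nodes = 6 + 5 + 4 + 2 + 3 + 2 + 1 + 1 + 1 + 2 + 0 + 1 = 28

28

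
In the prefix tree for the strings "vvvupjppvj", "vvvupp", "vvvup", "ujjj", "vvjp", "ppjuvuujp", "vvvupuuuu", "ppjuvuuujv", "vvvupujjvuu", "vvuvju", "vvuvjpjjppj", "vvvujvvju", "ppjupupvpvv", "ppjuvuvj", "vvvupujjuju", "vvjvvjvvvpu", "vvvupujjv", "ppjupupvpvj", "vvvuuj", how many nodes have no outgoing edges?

17

A leaf is a node with no children — equivalently, the end of a word that is not a proper prefix of any other stored word.
Those words: "ppjupupvpvj", "ppjupupvpvv", "ppjuvuujp", "ppjuvuuujv", "ppjuvuvj", "ujjj", "vvjp", "vvjvvjvvvpu", "vvuvjpjjppj", "vvuvju", "vvvujvvju", "vvvupjppvj", "vvvupp", "vvvupujjuju", "vvvupujjvuu", "vvvupuuuu", "vvvuuj"
Leaf count: 17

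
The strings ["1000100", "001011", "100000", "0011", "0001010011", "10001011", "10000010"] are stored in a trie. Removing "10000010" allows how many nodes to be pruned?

2

A node on "10000010"'s path can go only if nothing else ends at it or branches off below it.
The suffix "10" (2 nodes) is used only by "10000010"; "100000" is itself a stored word, so pruning stops there.
Nodes removed: 2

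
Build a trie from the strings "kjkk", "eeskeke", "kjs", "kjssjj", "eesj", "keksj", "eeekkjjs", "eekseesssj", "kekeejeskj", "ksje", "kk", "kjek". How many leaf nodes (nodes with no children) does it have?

A leaf is a node with no children — equivalently, the end of a word that is not a proper prefix of any other stored word.
Those words: "eeekkjjs", "eekseesssj", "eesj", "eeskeke", "kekeejeskj", "keksj", "kjek", "kjkk", "kjssjj", "kk", "ksje"
Leaf count: 11

11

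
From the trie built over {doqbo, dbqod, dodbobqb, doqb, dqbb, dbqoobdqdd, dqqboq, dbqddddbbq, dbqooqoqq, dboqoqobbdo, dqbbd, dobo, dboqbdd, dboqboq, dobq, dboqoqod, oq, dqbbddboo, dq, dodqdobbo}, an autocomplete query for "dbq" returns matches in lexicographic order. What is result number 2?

Filter for "dbq…" and sort: "dbqddddbbq", "dbqod", "dbqoobdqdd", "dbqooqoqq"
Position 2: dbqod

dbqod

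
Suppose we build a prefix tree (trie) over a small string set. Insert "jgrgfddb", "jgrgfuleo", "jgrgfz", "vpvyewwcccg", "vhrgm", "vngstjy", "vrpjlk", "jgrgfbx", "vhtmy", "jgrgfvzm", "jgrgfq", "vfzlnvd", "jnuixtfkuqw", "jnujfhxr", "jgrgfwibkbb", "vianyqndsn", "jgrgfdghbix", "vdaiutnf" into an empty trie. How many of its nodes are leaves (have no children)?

18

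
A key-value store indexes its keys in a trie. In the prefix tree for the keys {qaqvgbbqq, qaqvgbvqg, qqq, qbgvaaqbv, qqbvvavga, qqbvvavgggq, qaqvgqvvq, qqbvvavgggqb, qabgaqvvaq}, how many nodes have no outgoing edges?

8

Leaves are exactly the stored words that no other stored word extends.
Those words: "qabgaqvvaq", "qaqvgbbqq", "qaqvgbvqg", "qaqvgqvvq", "qbgvaaqbv", "qqbvvavga", "qqbvvavgggqb", "qqq"
Leaf count: 8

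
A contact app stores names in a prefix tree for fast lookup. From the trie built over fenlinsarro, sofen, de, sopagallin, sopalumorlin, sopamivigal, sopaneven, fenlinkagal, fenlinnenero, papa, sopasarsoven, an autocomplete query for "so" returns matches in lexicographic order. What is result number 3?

Words with prefix "so", in lexicographic order: "sofen", "sopagallin", "sopalumorlin", "sopamivigal", "sopaneven", "sopasarsoven"
The 3rd is sopalumorlin.

sopalumorlin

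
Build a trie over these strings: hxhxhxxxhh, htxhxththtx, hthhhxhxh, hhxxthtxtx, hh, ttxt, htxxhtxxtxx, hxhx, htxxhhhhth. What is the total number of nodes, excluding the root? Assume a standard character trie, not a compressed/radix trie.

Trace insertions, counting only characters that open a new branch:
  "hxhxhxxxhh" → 10 new (h, x, h, x, h, x, x, x, h, h)
  "htxhxththtx" → prefix "h" already present; 10 new (t, x, h, x, t, h, t, h, t, x)
  "hthhhxhxh" → prefix "ht" already present; 7 new (h, h, h, x, h, x, h)
  "hhxxthtxtx" → prefix "h" already present; 9 new (h, x, x, t, h, t, x, t, x)
  "hh" → prefix "hh" already present; 0 new (none)
  "ttxt" → 4 new (t, t, x, t)
  "htxxhtxxtxx" → prefix "htx" already present; 8 new (x, h, t, x, x, t, x, x)
  "hxhx" → prefix "hxhx" already present; 0 new (none)
  "htxxhhhhth" → prefix "htxxh" already present; 5 new (h, h, h, t, h)
Total nodes = 10 + 10 + 7 + 9 + 0 + 4 + 8 + 0 + 5 = 53

53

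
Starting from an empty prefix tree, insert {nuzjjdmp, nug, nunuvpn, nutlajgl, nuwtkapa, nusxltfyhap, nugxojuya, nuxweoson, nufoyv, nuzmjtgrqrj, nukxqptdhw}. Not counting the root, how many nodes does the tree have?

68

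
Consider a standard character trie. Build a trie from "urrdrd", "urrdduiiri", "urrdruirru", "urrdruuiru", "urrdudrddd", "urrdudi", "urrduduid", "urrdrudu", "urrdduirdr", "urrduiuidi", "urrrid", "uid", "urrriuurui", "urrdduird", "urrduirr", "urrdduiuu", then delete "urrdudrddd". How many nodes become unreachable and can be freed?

4

A node on "urrdudrddd"'s path can go only if nothing else ends at it or branches off below it.
The suffix "rddd" (4 nodes) is used only by "urrdudrddd"; the node for "urrdud" still has the child "i", so pruning stops there.
Nodes removed: 4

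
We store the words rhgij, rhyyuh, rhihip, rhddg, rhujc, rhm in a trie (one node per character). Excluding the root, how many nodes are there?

20

Insert word by word; a character creates a node only if that edge doesn't already exist:
  "rhgij" → 5 new (r, h, g, i, j)
  "rhyyuh" → prefix "rh" already present; 4 new (y, y, u, h)
  "rhihip" → prefix "rh" already present; 4 new (i, h, i, p)
  "rhddg" → prefix "rh" already present; 3 new (d, d, g)
  "rhujc" → prefix "rh" already present; 3 new (u, j, c)
  "rhm" → prefix "rh" already present; 1 new (m)
Total nodes = 5 + 4 + 4 + 3 + 3 + 1 = 20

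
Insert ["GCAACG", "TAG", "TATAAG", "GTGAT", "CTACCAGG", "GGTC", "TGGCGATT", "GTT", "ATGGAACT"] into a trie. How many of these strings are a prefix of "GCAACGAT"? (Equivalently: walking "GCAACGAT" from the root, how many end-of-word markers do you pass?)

Traverse "GCAACGAT" character by character; count nodes along the way that are marked as word ends.
Prefixes of the query that are stored words: "GCAACG"
Count: 1

1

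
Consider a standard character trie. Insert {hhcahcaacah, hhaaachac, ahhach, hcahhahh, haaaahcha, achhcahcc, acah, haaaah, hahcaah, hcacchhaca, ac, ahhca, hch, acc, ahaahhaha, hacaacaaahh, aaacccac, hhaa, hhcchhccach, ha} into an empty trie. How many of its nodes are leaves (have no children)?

Leaves are exactly the stored words that no other stored word extends.
Those words: "aaacccac", "acah", "acc", "achhcahcc", "ahaahhaha", "ahhach", "ahhca", "haaaahcha", "hacaacaaahh", "hahcaah", "hcacchhaca", "hcahhahh", "hch", "hhaaachac", "hhcahcaacah", "hhcchhccach"
Leaf count: 16

16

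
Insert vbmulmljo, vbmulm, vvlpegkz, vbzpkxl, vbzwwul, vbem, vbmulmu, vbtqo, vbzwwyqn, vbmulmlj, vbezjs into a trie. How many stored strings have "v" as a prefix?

11

Walk to "v"; the words in its subtree are exactly those with that prefix.
Words under "v": vbem, vbezjs, vbmulm, vbmulmlj, vbmulmljo, vbmulmu, vbtqo, vbzpkxl, vbzwwul, vbzwwyqn, vvlpegkz
Count: 11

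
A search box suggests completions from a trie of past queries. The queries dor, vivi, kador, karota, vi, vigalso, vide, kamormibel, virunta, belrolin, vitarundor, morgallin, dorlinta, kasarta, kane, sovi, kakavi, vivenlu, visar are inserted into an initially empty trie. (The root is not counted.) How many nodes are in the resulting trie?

88

For each word, the new-node count is its length minus the longest prefix already in the trie:
  "dor" → 3 new (d, o, r)
  "vivi" → 4 new (v, i, v, i)
  "kador" → 5 new (k, a, d, o, r)
  "karota" → prefix "ka" already present; 4 new (r, o, t, a)
  "vi" → prefix "vi" already present; 0 new (none)
  "vigalso" → prefix "vi" already present; 5 new (g, a, l, s, o)
  "vide" → prefix "vi" already present; 2 new (d, e)
  "kamormibel" → prefix "ka" already present; 8 new (m, o, r, m, i, b, e, l)
  "virunta" → prefix "vi" already present; 5 new (r, u, n, t, a)
  "belrolin" → 8 new (b, e, l, r, o, l, i, n)
  "vitarundor" → prefix "vi" already present; 8 new (t, a, r, u, n, d, o, r)
  "morgallin" → 9 new (m, o, r, g, a, l, l, i, n)
  "dorlinta" → prefix "dor" already present; 5 new (l, i, n, t, a)
  "kasarta" → prefix "ka" already present; 5 new (s, a, r, t, a)
  "kane" → prefix "ka" already present; 2 new (n, e)
  "sovi" → 4 new (s, o, v, i)
  "kakavi" → prefix "ka" already present; 4 new (k, a, v, i)
  "vivenlu" → prefix "viv" already present; 4 new (e, n, l, u)
  "visar" → prefix "vi" already present; 3 new (s, a, r)
Total nodes = 3 + 4 + 5 + 4 + 0 + 5 + 2 + 8 + 5 + 8 + 8 + 9 + 5 + 5 + 2 + 4 + 4 + 4 + 3 = 88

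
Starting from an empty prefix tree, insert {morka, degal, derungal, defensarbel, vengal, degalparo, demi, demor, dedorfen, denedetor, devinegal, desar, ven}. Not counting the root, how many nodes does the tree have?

62

Count nodes per top-level branch (shared prefixes stored once):
  'd'-branch (dedorfen, defensarbel, degal, degalparo, demi, demor, denedetor, derungal, desar, devinegal): 51 nodes
  'm'-branch (morka): 5 nodes
  'v'-branch (ven, vengal): 6 nodes
Sum: 62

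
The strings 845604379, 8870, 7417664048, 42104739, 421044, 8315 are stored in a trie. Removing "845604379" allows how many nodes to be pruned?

After clearing the end-marker at "845604379", prune upward until reaching a node still needed by another word.
The suffix "45604379" (8 nodes) is used only by "845604379"; the node for "8" still has the child "8", so pruning stops there.
Nodes removed: 8

8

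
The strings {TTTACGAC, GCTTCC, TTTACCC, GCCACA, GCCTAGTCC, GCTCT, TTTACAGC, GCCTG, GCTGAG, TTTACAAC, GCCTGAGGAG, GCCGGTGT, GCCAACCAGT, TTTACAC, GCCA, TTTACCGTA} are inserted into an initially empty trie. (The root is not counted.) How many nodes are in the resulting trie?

57

Trace insertions, counting only characters that open a new branch:
  "TTTACGAC" → 8 new (T, T, T, A, C, G, A, C)
  "GCTTCC" → 6 new (G, C, T, T, C, C)
  "TTTACCC" → prefix "TTTAC" already present; 2 new (C, C)
  "GCCACA" → prefix "GC" already present; 4 new (C, A, C, A)
  "GCCTAGTCC" → prefix "GCC" already present; 6 new (T, A, G, T, C, C)
  "GCTCT" → prefix "GCT" already present; 2 new (C, T)
  "TTTACAGC" → prefix "TTTAC" already present; 3 new (A, G, C)
  "GCCTG" → prefix "GCCT" already present; 1 new (G)
  "GCTGAG" → prefix "GCT" already present; 3 new (G, A, G)
  "TTTACAAC" → prefix "TTTACA" already present; 2 new (A, C)
  "GCCTGAGGAG" → prefix "GCCTG" already present; 5 new (A, G, G, A, G)
  "GCCGGTGT" → prefix "GCC" already present; 5 new (G, G, T, G, T)
  "GCCAACCAGT" → prefix "GCCA" already present; 6 new (A, C, C, A, G, T)
  "TTTACAC" → prefix "TTTACA" already present; 1 new (C)
  "GCCA" → prefix "GCCA" already present; 0 new (none)
  "TTTACCGTA" → prefix "TTTACC" already present; 3 new (G, T, A)
Total nodes = 8 + 6 + 2 + 4 + 6 + 2 + 3 + 1 + 3 + 2 + 5 + 5 + 6 + 1 + 0 + 3 = 57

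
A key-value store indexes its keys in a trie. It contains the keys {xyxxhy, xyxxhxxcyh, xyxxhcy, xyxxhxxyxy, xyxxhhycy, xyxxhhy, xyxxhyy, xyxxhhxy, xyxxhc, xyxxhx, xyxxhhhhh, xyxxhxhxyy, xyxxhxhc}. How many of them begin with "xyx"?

13

Walk to "xyx"; the words in its subtree are exactly those with that prefix.
Words under "xyx": xyxxhc, xyxxhcy, xyxxhhhhh, xyxxhhxy, xyxxhhy, xyxxhhycy, xyxxhx, xyxxhxhc, xyxxhxhxyy, xyxxhxxcyh, xyxxhxxyxy, xyxxhy, xyxxhyy
Count: 13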